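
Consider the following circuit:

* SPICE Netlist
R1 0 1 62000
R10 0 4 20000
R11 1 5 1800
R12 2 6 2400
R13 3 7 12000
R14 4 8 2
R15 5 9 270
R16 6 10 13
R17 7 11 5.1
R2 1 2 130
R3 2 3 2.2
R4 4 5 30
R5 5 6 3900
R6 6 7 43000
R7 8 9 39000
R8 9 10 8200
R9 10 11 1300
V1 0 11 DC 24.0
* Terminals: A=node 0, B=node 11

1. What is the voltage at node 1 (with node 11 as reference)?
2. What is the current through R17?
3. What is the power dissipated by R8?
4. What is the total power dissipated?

Nodal analysis, taking node 11 as the 0 V reference.
Source V1 fixes V_0 = 24 V.
KCL at each unknown node (sum of currents leaving = 0; resistances in Ω):
  Node 1: (V_1 - 24)/62000 + (V_1 - V_2)/130 + (V_1 - V_5)/1800 = 0
  Node 2: (V_2 - V_1)/130 + (V_2 - V_3)/2.2 + (V_2 - V_6)/2400 = 0
  Node 3: (V_3 - V_2)/2.2 + (V_3 - V_7)/12000 = 0
  Node 4: (V_4 - V_5)/30 + (V_4 - 24)/20000 + (V_4 - V_8)/2 = 0
  Node 5: (V_5 - V_4)/30 + (V_5 - V_6)/3900 + (V_5 - V_1)/1800 + (V_5 - V_9)/270 = 0
  Node 6: (V_6 - V_5)/3900 + (V_6 - V_7)/43000 + (V_6 - V_2)/2400 + (V_6 - V_10)/13 = 0
  Node 7: (V_7 - V_6)/43000 + (V_7 - V_3)/12000 + (V_7 - 0)/5.1 = 0
  Node 8: (V_8 - V_9)/39000 + (V_8 - V_4)/2 = 0
  Node 9: (V_9 - V_8)/39000 + (V_9 - V_10)/8200 + (V_9 - V_5)/270 = 0
  Node 10: (V_10 - V_9)/8200 + (V_10 - 0)/1300 + (V_10 - V_6)/13 = 0
Collecting terms (coefficients in siemens):
  0.008264·V_1 - 0.007692·V_2 - 0.0005556·V_5 = 0.0003871
  0.4627·V_2 - 0.007692·V_1 - 0.4545·V_3 - 0.0004167·V_6 = 0
  0.4546·V_3 - 0.4545·V_2 - 0.00008333·V_7 = 0
  0.5334·V_4 - 0.03333·V_5 - 0.5·V_8 = 0.0012
  0.03785·V_5 - 0.0005556·V_1 - 0.03333·V_4 - 0.0002564·V_6 - 0.003704·V_9 = 0
  0.07762·V_6 - 0.0004167·V_2 - 0.0002564·V_5 - 0.00002326·V_7 - 0.07692·V_10 = 0
  0.1962·V_7 - 0.00008333·V_3 - 0.00002326·V_6 = 0
  0.5·V_8 - 0.5·V_4 - 0.00002564·V_9 = 0
  0.003851·V_9 - 0.003704·V_5 - 0.00002564·V_8 - 0.000122·V_10 = 0
  0.07781·V_10 - 0.07692·V_6 - 0.000122·V_9 = 0
Solving these 10 simultaneous equations (Gaussian elimination) gives:
  V_1 = 2.693 V, V_2 = 2.604 V, V_3 = 2.603 V, V_4 = 3.343 V
  V_5 = 3.312 V, V_6 = 1.475 V, V_7 = 0.001281 V, V_8 = 3.343 V
  V_9 = 3.253 V, V_10 = 1.463 V
Part 1:
  Read off the nodal solution: V_1 = 2.693 V
Part 2:
  I_R17 = (V_7 - V_11)/R17 = (0.001281 - 0)/5.1 = 0.0002511 A
  Magnitude: I_R17 = 0.0002511 A
Part 3:
  I_R8 = (V_9 - V_10)/R8 = (3.253 - 1.463)/8200 = 0.0002183 A
  P_R8 = I_R8² × R8 = (0.0002183)² × 8200 = 0.0003908 W
Part 4:
  Power in each resistor, P = (ΔV)²/R:
    P_R1 = (24 - 2.693)²/62000 = 0.007322 W
    P_R2 = (2.693 - 2.604)²/130 = 0.0000614 W
    P_R3 = (2.604 - 2.603)²/2.2 = 0.0000001034 W
    P_R4 = (3.343 - 3.312)²/30 = 0.00003186 W
    P_R5 = (3.312 - 1.475)²/3900 = 0.0008651 W
    P_R6 = (1.475 - 0.001281)²/43000 = 0.0000505 W
    P_R7 = (3.343 - 3.253)²/39000 = 0.0000002042 W
    P_R8 = (3.253 - 1.463)²/8200 = 0.0003908 W
    P_R9 = (1.463 - 0)²/1300 = 0.001647 W
    P_R10 = (24 - 3.343)²/20000 = 0.02134 W
    P_R11 = (2.693 - 3.312)²/1800 = 0.0002125 W
    P_R12 = (2.604 - 1.475)²/2400 = 0.0005311 W
    P_R13 = (2.603 - 0.001281)²/12000 = 0.0005642 W
    P_R14 = (3.343 - 3.343)²/2 = 0.00000000001047 W
    P_R15 = (3.312 - 3.253)²/270 = 0.0000126 W
    P_R16 = (1.475 - 1.463)²/13 = 0.0000107 W
    P_R17 = (0.001281 - 0)²/5.1 = 0.0000003216 W
  P_total = P_R1 + P_R2 + P_R3 + P_R4 + P_R5 + P_R6 + P_R7 + P_R8 + P_R9 + P_R10 + P_R11 + P_R12 + P_R13 + P_R14 + P_R15 + P_R16 + P_R17 = 0.03304 W

Final answers:
1. V_1 = 2.693 V
2. I_R17 = 0.0002511 A
3. P_R8 = 0.0003908 W
4. P_total = 0.03304 W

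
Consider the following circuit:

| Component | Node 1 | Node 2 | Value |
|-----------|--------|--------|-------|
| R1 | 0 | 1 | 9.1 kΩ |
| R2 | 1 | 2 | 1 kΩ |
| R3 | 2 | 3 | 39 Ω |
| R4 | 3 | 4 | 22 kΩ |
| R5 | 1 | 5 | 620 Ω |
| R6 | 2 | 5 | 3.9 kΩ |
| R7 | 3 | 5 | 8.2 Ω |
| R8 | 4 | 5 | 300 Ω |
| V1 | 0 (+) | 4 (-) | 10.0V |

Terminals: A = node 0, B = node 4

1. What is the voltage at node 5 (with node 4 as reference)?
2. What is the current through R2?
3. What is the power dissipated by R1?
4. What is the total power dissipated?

Nodal analysis, taking node 4 as the 0 V reference.
Source V1 fixes V_0 = 10 V.
KCL at each unknown node (sum of currents leaving = 0; resistances in Ω):
  Node 1: (V_1 - 10)/9100 + (V_1 - V_2)/1000 + (V_1 - V_5)/620 = 0
  Node 2: (V_2 - V_1)/1000 + (V_2 - V_3)/39 + (V_2 - V_5)/3900 = 0
  Node 3: (V_3 - V_2)/39 + (V_3 - 0)/22000 + (V_3 - V_5)/8.2 = 0
  Node 5: (V_5 - V_1)/620 + (V_5 - V_2)/3900 + (V_5 - V_3)/8.2 + (V_5 - 0)/300 = 0
Collecting terms (coefficients in siemens):
  0.002723·V_1 - 0.001·V_2 - 0.001613·V_5 = 0.001099
  0.0269·V_2 - 0.001·V_1 - 0.02564·V_3 - 0.0002564·V_5 = 0
  0.1476·V_3 - 0.02564·V_2 - 0.122·V_5 = 0
  0.1272·V_5 - 0.001613·V_1 - 0.0002564·V_2 - 0.122·V_3 = 0
Solving these 4 simultaneous equations (Gaussian elimination) gives:
  V_1 = 0.7003 V, V_2 = 0.32 V, V_3 = 0.3054 V, V_5 = 0.3024 V
Part 1:
  Read off the nodal solution: V_5 = 0.3024 V
Part 2:
  I_R2 = (V_1 - V_2)/R2 = (0.7003 - 0.32)/1000 = 0.0003802 A
  Magnitude: I_R2 = 0.0003802 A
Part 3:
  I_R1 = (V_0 - V_1)/R1 = (10 - 0.7003)/9100 = 0.001022 A
  P_R1 = I_R1² × R1 = (0.001022)² × 9100 = 0.009504 W
Part 4:
  Power in each resistor, P = (ΔV)²/R:
    P_R1 = (10 - 0.7003)²/9100 = 0.009504 W
    P_R2 = (0.7003 - 0.32)²/1000 = 0.0001446 W
    P_R3 = (0.32 - 0.3054)²/39 = 0.000005505 W
    P_R4 = (0.3054 - 0)²/22000 = 0.000004239 W
    P_R5 = (0.7003 - 0.3024)²/620 = 0.0002553 W
    P_R6 = (0.32 - 0.3024)²/3900 = 0.00000007961 W
    P_R7 = (0.3054 - 0.3024)²/8.2 = 0.000001074 W
    P_R8 = (0 - 0.3024)²/300 = 0.0003049 W
  P_total = P_R1 + P_R2 + P_R3 + P_R4 + P_R5 + P_R6 + P_R7 + P_R8 = 0.01022 W

Final answers:
1. V_5 = 0.3024 V
2. I_R2 = 0.0003802 A
3. P_R1 = 0.009504 W
4. P_total = 0.01022 W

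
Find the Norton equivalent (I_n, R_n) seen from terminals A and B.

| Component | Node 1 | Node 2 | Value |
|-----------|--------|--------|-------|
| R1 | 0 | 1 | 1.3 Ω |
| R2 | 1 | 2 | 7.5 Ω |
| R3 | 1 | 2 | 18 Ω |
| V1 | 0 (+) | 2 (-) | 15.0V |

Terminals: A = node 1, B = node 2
Find the Thévenin equivalent first; then I_n = V_th/R_th and R_n = R_th.
Step 1 — V_th is the open-circuit voltage V_A - V_B (nothing connected across the terminals).
Nodal analysis, taking node 2 as the 0 V reference.
Source V1 fixes V_0 = 15 V.
KCL at each unknown node (sum of currents leaving = 0; resistances in Ω):
  Node 1: (V_1 - 15)/1.3 + (V_1 - 0)/7.5 + (V_1 - 0)/18 = 0
Collecting terms: 0.9581 × V_1 = 11.54  =>  V_1 = 12.04 V
V_th = V_1 - V_2 = 12.04 - 0 = 12.04 V
Step 2 — R_th: zero the source — replace V1 by a short circuit (node 2 merges into node 0) — and find the resistance seen between A (node 1) and B (node 0).
Reduce the network between node 1 (A) and node 0 (B) by series/parallel combination:
  Rp1 = R1 ‖ R2 ‖ R3 (parallel, all between nodes 0 and 1) = 1/(1/1.3 + 1/7.5 + 1/18) = 1.044 Ω
R_th = 1.044 Ω
I_n = V_th/R_th = 12.04/1.044 = 11.54 A, and R_n = R_th = 1.044 Ω

Final answer: I_n = 11.54 A, R_n = 1.044 Ω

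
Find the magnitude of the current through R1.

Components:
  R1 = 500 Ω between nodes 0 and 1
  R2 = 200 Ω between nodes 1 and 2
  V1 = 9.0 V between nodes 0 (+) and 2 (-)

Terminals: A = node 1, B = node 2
Nodal analysis, taking node 2 as the 0 V reference.
Source V1 fixes V_0 = 9 V.
KCL at each unknown node (sum of currents leaving = 0; resistances in Ω):
  Node 1: (V_1 - 9)/500 + (V_1 - 0)/200 = 0
Collecting terms: 0.007 × V_1 = 0.018  =>  V_1 = 2.571 V
I_R1 = (V_0 - V_1)/R1 = (9 - 2.571)/500 = 0.01286 A
|I_R1| = 0.01286 A

Final answer: |I_R1| = 0.01286 A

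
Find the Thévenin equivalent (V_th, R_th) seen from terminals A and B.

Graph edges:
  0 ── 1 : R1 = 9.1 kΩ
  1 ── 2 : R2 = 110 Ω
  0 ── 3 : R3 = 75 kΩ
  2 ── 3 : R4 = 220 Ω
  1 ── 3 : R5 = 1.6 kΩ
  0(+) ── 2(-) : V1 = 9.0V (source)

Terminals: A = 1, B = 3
Step 1 — V_th is the open-circuit voltage V_A - V_B (nothing connected across the terminals).
Nodal analysis, taking node 2 as the 0 V reference.
Source V1 fixes V_0 = 9 V.
KCL at each unknown node (sum of currents leaving = 0; resistances in Ω):
  Node 1: (V_1 - 9)/9100 + (V_1 - 0)/110 + (V_1 - V_3)/1600 = 0
  Node 3: (V_3 - 9)/75000 + (V_3 - 0)/220 + (V_3 - V_1)/1600 = 0
Collecting terms (coefficients in siemens):
  0.009826·V_1 - 0.000625·V_3 = 0.000989
  0.005184·V_3 - 0.000625·V_1 = 0.00012
Determinant D = (0.009826)(0.005184) - (-0.000625)(-0.000625) = 0.00005054
V_1 = [(0.000989)(0.005184) - (-0.000625)(0.00012)]/D = 0.1029 V
V_3 = [(0.009826)(0.00012) - (0.000989)(-0.000625)]/D = 0.03556 V
V_th = V_1 - V_3 = 0.1029 - 0.03556 = 0.06736 V
Step 2 — R_th: zero the source — replace V1 by a short circuit (node 2 merges into node 0) — and find the resistance seen between A (node 1) and B (node 3).
Reduce the network between node 1 (A) and node 3 (B) by series/parallel combination:
  Rp1 = R1 ‖ R2 (parallel, both between nodes 0 and 1) = 1/(1/9100 + 1/110) = 108.7 Ω
  Rp2 = R3 ‖ R4 (parallel, both between nodes 0 and 3) = 1/(1/75000 + 1/220) = 219.4 Ω
  Rs1 = Rp1 + Rp2 (series, joined only at node 0) = 108.7 + 219.4 = 328 Ω
  Rp3 = R5 ‖ Rs1 (parallel, both between nodes 1 and 3) = 1/(1/1600 + 1/328) = 272.2 Ω
R_th = 272.2 Ω

Final answer: V_th = 0.06736 V, R_th = 272.2 Ω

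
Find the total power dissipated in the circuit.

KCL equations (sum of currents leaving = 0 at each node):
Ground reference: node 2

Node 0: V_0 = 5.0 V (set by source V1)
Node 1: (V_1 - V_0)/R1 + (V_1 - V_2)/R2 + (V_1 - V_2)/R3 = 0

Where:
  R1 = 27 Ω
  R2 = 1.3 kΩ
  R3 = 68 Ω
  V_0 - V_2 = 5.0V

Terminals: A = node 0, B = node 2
Nodal analysis, taking node 2 as the 0 V reference.
Source V1 fixes V_0 = 5 V.
KCL at each unknown node (sum of currents leaving = 0; resistances in Ω):
  Node 1: (V_1 - 5)/27 + (V_1 - 0)/1300 + (V_1 - 0)/68 = 0
Collecting terms: 0.05251 × V_1 = 0.1852  =>  V_1 = 3.527 V
Power in each resistor, P = (ΔV)²/R:
  P_R1 = (5 - 3.527)²/27 = 0.08041 W
  P_R2 = (3.527 - 0)²/1300 = 0.009566 W
  P_R3 = (3.527 - 0)²/68 = 0.1829 W
P_total = P_R1 + P_R2 + P_R3 = 0.2729 W

Final answer: 0.2729 W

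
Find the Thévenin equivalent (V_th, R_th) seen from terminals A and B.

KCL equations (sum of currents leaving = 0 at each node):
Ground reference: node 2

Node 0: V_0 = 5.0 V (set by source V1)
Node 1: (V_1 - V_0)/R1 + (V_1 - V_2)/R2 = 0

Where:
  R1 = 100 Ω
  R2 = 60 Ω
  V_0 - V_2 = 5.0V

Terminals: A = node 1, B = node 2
Step 1 — V_th is the open-circuit voltage V_A - V_B (nothing connected across the terminals).
Nodal analysis, taking node 2 as the 0 V reference.
Source V1 fixes V_0 = 5 V.
KCL at each unknown node (sum of currents leaving = 0; resistances in Ω):
  Node 1: (V_1 - 5)/100 + (V_1 - 0)/60 = 0
Collecting terms: 0.02667 × V_1 = 0.05  =>  V_1 = 1.875 V
V_th = V_1 - V_2 = 1.875 - 0 = 1.875 V
Step 2 — R_th: zero the source — replace V1 by a short circuit (node 2 merges into node 0) — and find the resistance seen between A (node 1) and B (node 0).
Reduce the network between node 1 (A) and node 0 (B) by series/parallel combination:
  Rp1 = R1 ‖ R2 (parallel, both between nodes 0 and 1) = 1/(1/100 + 1/60) = 37.5 Ω
R_th = 37.5 Ω

Final answer: V_th = 1.875 V, R_th = 37.5 Ω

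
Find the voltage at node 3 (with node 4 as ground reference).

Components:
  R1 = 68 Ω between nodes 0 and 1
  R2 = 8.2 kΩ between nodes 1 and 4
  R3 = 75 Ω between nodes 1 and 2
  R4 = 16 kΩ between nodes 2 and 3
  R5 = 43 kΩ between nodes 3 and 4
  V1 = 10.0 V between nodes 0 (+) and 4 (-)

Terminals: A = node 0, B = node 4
Nodal analysis, taking node 4 as the 0 V reference.
Source V1 fixes V_0 = 10 V.
KCL at each unknown node (sum of currents leaving = 0; resistances in Ω):
  Node 1: (V_1 - 10)/68 + (V_1 - 0)/8200 + (V_1 - V_2)/75 = 0
  Node 2: (V_2 - V_1)/75 + (V_2 - V_3)/16000 = 0
  Node 3: (V_3 - V_2)/16000 + (V_3 - 0)/43000 = 0
Collecting terms (coefficients in siemens):
  0.02816·V_1 - 0.01333·V_2 = 0.1471
  0.0134·V_2 - 0.01333·V_1 - 0.0000625·V_3 = 0
  0.00008576·V_3 - 0.0000625·V_2 = 0
Solving these 3 simultaneous equations (Gaussian elimination) gives:
  V_1 = 9.906 V, V_2 = 9.894 V, V_3 = 7.211 V
The requested potential is V_3 = 7.211 V.

Final answer: V_3 = 7.211 V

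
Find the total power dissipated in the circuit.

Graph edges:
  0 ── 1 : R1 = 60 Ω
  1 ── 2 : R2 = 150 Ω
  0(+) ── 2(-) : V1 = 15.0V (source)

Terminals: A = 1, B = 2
Nodal analysis, taking node 2 as the 0 V reference.
Source V1 fixes V_0 = 15 V.
KCL at each unknown node (sum of currents leaving = 0; resistances in Ω):
  Node 1: (V_1 - 15)/60 + (V_1 - 0)/150 = 0
Collecting terms: 0.02333 × V_1 = 0.25  =>  V_1 = 10.71 V
Power in each resistor, P = (ΔV)²/R:
  P_R1 = (15 - 10.71)²/60 = 0.3061 W
  P_R2 = (10.71 - 0)²/150 = 0.7653 W
P_total = P_R1 + P_R2 = 1.071 W

Final answer: 1.071 W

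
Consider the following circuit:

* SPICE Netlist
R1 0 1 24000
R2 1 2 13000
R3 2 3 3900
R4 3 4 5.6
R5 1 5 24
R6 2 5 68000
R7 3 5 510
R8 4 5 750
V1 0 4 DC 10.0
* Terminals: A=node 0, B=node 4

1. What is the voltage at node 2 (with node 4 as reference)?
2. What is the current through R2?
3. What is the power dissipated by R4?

Nodal analysis, taking node 4 as the 0 V reference.
Source V1 fixes V_0 = 10 V.
KCL at each unknown node (sum of currents leaving = 0; resistances in Ω):
  Node 1: (V_1 - 10)/24000 + (V_1 - V_2)/13000 + (V_1 - V_5)/24 = 0
  Node 2: (V_2 - V_1)/13000 + (V_2 - V_3)/3900 + (V_2 - V_5)/68000 = 0
  Node 3: (V_3 - V_2)/3900 + (V_3 - 0)/5.6 + (V_3 - V_5)/510 = 0
  Node 5: (V_5 - V_1)/24 + (V_5 - V_2)/68000 + (V_5 - V_3)/510 + (V_5 - 0)/750 = 0
Collecting terms (coefficients in siemens):
  0.04179·V_1 - 0.00007692·V_2 - 0.04167·V_5 = 0.0004167
  0.000348·V_2 - 0.00007692·V_1 - 0.0002564·V_3 - 0.00001471·V_5 = 0
  0.1808·V_3 - 0.0002564·V_2 - 0.001961·V_5 = 0
  0.04498·V_5 - 0.04167·V_1 - 0.00001471·V_2 - 0.001961·V_3 = 0
Solving these 4 simultaneous equations (Gaussian elimination) gives:
  V_1 = 0.1327 V, V_2 = 0.03554 V, V_3 = 0.001384 V, V_5 = 0.123 V
Part 1:
  Read off the nodal solution: V_2 = 0.03554 V
Part 2:
  I_R2 = (V_1 - V_2)/R2 = (0.1327 - 0.03554)/13000 = 0.000007471 A
  Magnitude: I_R2 = 0.000007471 A
Part 3:
  I_R4 = (V_3 - V_4)/R4 = (0.001384 - 0)/5.6 = 0.0002472 A
  P_R4 = I_R4² × R4 = (0.0002472)² × 5.6 = 0.0000003421 W

Final answers:
1. V_2 = 0.03554 V
2. I_R2 = 7.471e-06 A
3. P_R4 = 3.421e-07 W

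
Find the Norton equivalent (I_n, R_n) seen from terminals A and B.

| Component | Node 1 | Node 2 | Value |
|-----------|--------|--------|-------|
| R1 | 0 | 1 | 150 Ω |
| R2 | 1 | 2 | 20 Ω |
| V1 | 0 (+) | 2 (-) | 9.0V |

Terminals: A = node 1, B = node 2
Find the Thévenin equivalent first; then I_n = V_th/R_th and R_n = R_th.
Step 1 — V_th is the open-circuit voltage V_A - V_B (nothing connected across the terminals).
Nodal analysis, taking node 2 as the 0 V reference.
Source V1 fixes V_0 = 9 V.
KCL at each unknown node (sum of currents leaving = 0; resistances in Ω):
  Node 1: (V_1 - 9)/150 + (V_1 - 0)/20 = 0
Collecting terms: 0.05667 × V_1 = 0.06  =>  V_1 = 1.059 V
V_th = V_1 - V_2 = 1.059 - 0 = 1.059 V
Step 2 — R_th: zero the source — replace V1 by a short circuit (node 2 merges into node 0) — and find the resistance seen between A (node 1) and B (node 0).
Reduce the network between node 1 (A) and node 0 (B) by series/parallel combination:
  Rp1 = R1 ‖ R2 (parallel, both between nodes 0 and 1) = 1/(1/150 + 1/20) = 17.65 Ω
R_th = 17.65 Ω
I_n = V_th/R_th = 1.059/17.65 = 0.06 A, and R_n = R_th = 17.65 Ω

Final answer: I_n = 0.06 A, R_n = 17.65 Ω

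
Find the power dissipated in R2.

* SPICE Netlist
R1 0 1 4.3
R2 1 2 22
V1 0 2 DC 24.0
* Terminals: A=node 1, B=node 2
Nodal analysis, taking node 2 as the 0 V reference.
Source V1 fixes V_0 = 24 V.
KCL at each unknown node (sum of currents leaving = 0; resistances in Ω):
  Node 1: (V_1 - 24)/4.3 + (V_1 - 0)/22 = 0
Collecting terms: 0.278 × V_1 = 5.581  =>  V_1 = 20.08 V
I_R2 = (V_1 - V_2)/R2 = (20.08 - 0)/22 = 0.9125 A
P_R2 = I_R2² × R2 = (0.9125)² × 22 = 18.32 W

Final answer: 18.32 W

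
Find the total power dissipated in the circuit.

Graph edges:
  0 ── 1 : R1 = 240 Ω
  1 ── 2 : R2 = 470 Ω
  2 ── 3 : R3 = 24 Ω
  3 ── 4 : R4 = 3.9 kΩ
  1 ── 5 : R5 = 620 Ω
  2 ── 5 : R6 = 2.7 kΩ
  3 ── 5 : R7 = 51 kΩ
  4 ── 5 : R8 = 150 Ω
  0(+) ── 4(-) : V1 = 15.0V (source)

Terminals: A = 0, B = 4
Nodal analysis, taking node 4 as the 0 V reference.
Source V1 fixes V_0 = 15 V.
KCL at each unknown node (sum of currents leaving = 0; resistances in Ω):
  Node 1: (V_1 - 15)/240 + (V_1 - V_2)/470 + (V_1 - V_5)/620 = 0
  Node 2: (V_2 - V_1)/470 + (V_2 - V_3)/24 + (V_2 - V_5)/2700 = 0
  Node 3: (V_3 - V_2)/24 + (V_3 - 0)/3900 + (V_3 - V_5)/51000 = 0
  Node 5: (V_5 - V_1)/620 + (V_5 - V_2)/2700 + (V_5 - V_3)/51000 + (V_5 - 0)/150 = 0
Collecting terms (coefficients in siemens):
  0.007907·V_1 - 0.002128·V_2 - 0.001613·V_5 = 0.0625
  0.04416·V_2 - 0.002128·V_1 - 0.04167·V_3 - 0.0003704·V_5 = 0
  0.04194·V_3 - 0.04167·V_2 - 0.00001961·V_5 = 0
  0.00867·V_5 - 0.001613·V_1 - 0.0003704·V_2 - 0.00001961·V_3 = 0
Solving these 4 simultaneous equations (Gaussian elimination) gives:
  V_1 = 10.68 V, V_2 = 8.533 V, V_3 = 8.478 V, V_5 = 2.371 V
Power in each resistor, P = (ΔV)²/R:
  P_R1 = (15 - 10.68)²/240 = 0.07762 W
  P_R2 = (10.68 - 8.533)²/470 = 0.009841 W
  P_R3 = (8.533 - 8.478)²/24 = 0.0001263 W
  P_R4 = (8.478 - 0)²/3900 = 0.01843 W
  P_R5 = (10.68 - 2.371)²/620 = 0.1115 W
  P_R6 = (8.533 - 2.371)²/2700 = 0.01406 W
  P_R7 = (8.478 - 2.371)²/51000 = 0.0007313 W
  P_R8 = (0 - 2.371)²/150 = 0.03749 W
P_total = P_R1 + P_R2 + P_R3 + P_R4 + P_R5 + P_R6 + P_R7 + P_R8 = 0.2697 W

Final answer: 0.2697 W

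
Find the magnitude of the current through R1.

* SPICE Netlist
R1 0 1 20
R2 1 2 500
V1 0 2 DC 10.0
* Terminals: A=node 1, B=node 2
Nodal analysis, taking node 2 as the 0 V reference.
Source V1 fixes V_0 = 10 V.
KCL at each unknown node (sum of currents leaving = 0; resistances in Ω):
  Node 1: (V_1 - 10)/20 + (V_1 - 0)/500 = 0
Collecting terms: 0.052 × V_1 = 0.5  =>  V_1 = 9.615 V
I_R1 = (V_0 - V_1)/R1 = (10 - 9.615)/20 = 0.01923 A
|I_R1| = 0.01923 A

Final answer: |I_R1| = 0.01923 A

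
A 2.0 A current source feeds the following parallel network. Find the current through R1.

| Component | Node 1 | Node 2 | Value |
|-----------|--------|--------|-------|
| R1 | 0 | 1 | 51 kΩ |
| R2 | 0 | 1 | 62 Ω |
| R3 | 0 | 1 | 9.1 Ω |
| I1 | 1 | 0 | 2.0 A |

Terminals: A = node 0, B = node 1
All resistors sit directly between nodes 0 and 1, so they are in parallel and share one voltage V; the full source current 2 A splits among them.
1/R_par = 1/51000 + 1/62 + 1/9.1 = 0.126 S  =>  R_par = 7.934 Ω
V = I × R_par = 2 × 7.934 = 15.87 V
I_R1 = V/R1 = 15.87/51000 = 0.0003111 A

Final answer: 0.0003111 A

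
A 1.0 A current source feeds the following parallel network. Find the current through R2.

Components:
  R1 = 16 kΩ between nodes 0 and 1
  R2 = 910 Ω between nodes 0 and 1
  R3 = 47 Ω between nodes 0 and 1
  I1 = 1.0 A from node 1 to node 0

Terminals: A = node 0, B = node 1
All resistors sit directly between nodes 0 and 1, so they are in parallel and share one voltage V; the full source current 1 A splits among them.
1/R_par = 1/16000 + 1/910 + 1/47 = 0.02244 S  =>  R_par = 44.57 Ω
V = I × R_par = 1 × 44.57 = 44.57 V
I_R2 = V/R2 = 44.57/910 = 0.04898 A

Final answer: 0.04898 A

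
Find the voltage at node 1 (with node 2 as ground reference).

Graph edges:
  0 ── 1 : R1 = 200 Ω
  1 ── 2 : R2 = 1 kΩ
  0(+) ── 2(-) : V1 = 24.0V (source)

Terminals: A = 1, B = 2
Nodal analysis, taking node 2 as the 0 V reference.
Source V1 fixes V_0 = 24 V.
KCL at each unknown node (sum of currents leaving = 0; resistances in Ω):
  Node 1: (V_1 - 24)/200 + (V_1 - 0)/1000 = 0
Collecting terms: 0.006 × V_1 = 0.12  =>  V_1 = 20 V
The requested potential is V_1 = 20 V.

Final answer: V_1 = 20 V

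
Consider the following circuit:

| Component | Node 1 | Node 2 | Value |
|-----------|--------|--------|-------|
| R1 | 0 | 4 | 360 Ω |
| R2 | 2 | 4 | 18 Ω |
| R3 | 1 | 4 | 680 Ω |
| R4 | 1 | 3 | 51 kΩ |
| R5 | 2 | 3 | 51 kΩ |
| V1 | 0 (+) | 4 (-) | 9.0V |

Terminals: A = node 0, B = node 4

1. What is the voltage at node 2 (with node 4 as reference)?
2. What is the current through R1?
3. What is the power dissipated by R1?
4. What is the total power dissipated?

Nodal analysis, taking node 4 as the 0 V reference.
Source V1 fixes V_0 = 9 V.
KCL at each unknown node (sum of currents leaving = 0; resistances in Ω):
  Node 1: (V_1 - 0)/680 + (V_1 - V_3)/51000 = 0
  Node 2: (V_2 - 0)/18 + (V_2 - V_3)/51000 = 0
  Node 3: (V_3 - V_1)/51000 + (V_3 - V_2)/51000 = 0
Collecting terms (coefficients in siemens):
  0.00149·V_1 - 0.00001961·V_3 = 0
  0.05558·V_2 - 0.00001961·V_3 = 0
  0.00003922·V_3 - 0.00001961·V_1 - 0.00001961·V_2 = 0
Solving these 3 simultaneous equations (Gaussian elimination) gives:
  V_1 = 0 V, V_2 = 0 V, V_3 = 0 V
Part 1:
  Read off the nodal solution: V_2 = 0 V
Part 2:
  I_R1 = (V_0 - V_4)/R1 = (9 - 0)/360 = 0.025 A
  Magnitude: I_R1 = 0.025 A
Part 3:
  I_R1 = (V_0 - V_4)/R1 = (9 - 0)/360 = 0.025 A
  P_R1 = I_R1² × R1 = (0.025)² × 360 = 0.225 W
Part 4:
  Power in each resistor, P = (ΔV)²/R:
    P_R1 = (9 - 0)²/360 = 0.225 W
    P_R2 = (0 - 0)²/18 = 0 W
    P_R3 = (0 - 0)²/680 = 0 W
    P_R4 = (0 - 0)²/51000 = 0 W
    P_R5 = (0 - 0)²/51000 = 0 W
  P_total = P_R1 + P_R2 + P_R3 + P_R4 + P_R5 = 0.225 W

Final answers:
1. V_2 = 0 V
2. I_R1 = 0.025 A
3. P_R1 = 0.225 W
4. P_total = 0.225 W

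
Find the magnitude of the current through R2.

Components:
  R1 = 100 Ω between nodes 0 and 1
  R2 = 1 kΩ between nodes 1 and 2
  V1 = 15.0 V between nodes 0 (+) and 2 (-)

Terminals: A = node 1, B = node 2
Nodal analysis, taking node 2 as the 0 V reference.
Source V1 fixes V_0 = 15 V.
KCL at each unknown node (sum of currents leaving = 0; resistances in Ω):
  Node 1: (V_1 - 15)/100 + (V_1 - 0)/1000 = 0
Collecting terms: 0.011 × V_1 = 0.15  =>  V_1 = 13.64 V
I_R2 = (V_1 - V_2)/R2 = (13.64 - 0)/1000 = 0.01364 A
|I_R2| = 0.01364 A

Final answer: |I_R2| = 0.01364 A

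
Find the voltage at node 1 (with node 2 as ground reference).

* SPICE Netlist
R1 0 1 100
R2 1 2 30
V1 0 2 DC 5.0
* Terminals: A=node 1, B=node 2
Nodal analysis, taking node 2 as the 0 V reference.
Source V1 fixes V_0 = 5 V.
KCL at each unknown node (sum of currents leaving = 0; resistances in Ω):
  Node 1: (V_1 - 5)/100 + (V_1 - 0)/30 = 0
Collecting terms: 0.04333 × V_1 = 0.05  =>  V_1 = 1.154 V
The requested potential is V_1 = 1.154 V.

Final answer: V_1 = 1.154 V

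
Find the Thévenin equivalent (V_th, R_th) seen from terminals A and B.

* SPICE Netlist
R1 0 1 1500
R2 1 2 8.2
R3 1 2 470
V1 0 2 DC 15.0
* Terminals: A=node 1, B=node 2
Step 1 — V_th is the open-circuit voltage V_A - V_B (nothing connected across the terminals).
Nodal analysis, taking node 2 as the 0 V reference.
Source V1 fixes V_0 = 15 V.
KCL at each unknown node (sum of currents leaving = 0; resistances in Ω):
  Node 1: (V_1 - 15)/1500 + (V_1 - 0)/8.2 + (V_1 - 0)/470 = 0
Collecting terms: 0.1247 × V_1 = 0.01  =>  V_1 = 0.08016 V
V_th = V_1 - V_2 = 0.08016 - 0 = 0.08016 V
Step 2 — R_th: zero the source — replace V1 by a short circuit (node 2 merges into node 0) — and find the resistance seen between A (node 1) and B (node 0).
Reduce the network between node 1 (A) and node 0 (B) by series/parallel combination:
  Rp1 = R1 ‖ R2 ‖ R3 (parallel, all between nodes 0 and 1) = 1/(1/1500 + 1/8.2 + 1/470) = 8.016 Ω
R_th = 8.016 Ω

Final answer: V_th = 0.08016 V, R_th = 8.016 Ω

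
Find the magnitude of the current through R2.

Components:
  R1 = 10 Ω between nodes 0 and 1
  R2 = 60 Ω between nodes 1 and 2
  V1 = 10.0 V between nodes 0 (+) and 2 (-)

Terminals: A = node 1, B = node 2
Nodal analysis, taking node 2 as the 0 V reference.
Source V1 fixes V_0 = 10 V.
KCL at each unknown node (sum of currents leaving = 0; resistances in Ω):
  Node 1: (V_1 - 10)/10 + (V_1 - 0)/60 = 0
Collecting terms: 0.1167 × V_1 = 1  =>  V_1 = 8.571 V
I_R2 = (V_1 - V_2)/R2 = (8.571 - 0)/60 = 0.1429 A
|I_R2| = 0.1429 A

Final answer: |I_R2| = 0.1429 A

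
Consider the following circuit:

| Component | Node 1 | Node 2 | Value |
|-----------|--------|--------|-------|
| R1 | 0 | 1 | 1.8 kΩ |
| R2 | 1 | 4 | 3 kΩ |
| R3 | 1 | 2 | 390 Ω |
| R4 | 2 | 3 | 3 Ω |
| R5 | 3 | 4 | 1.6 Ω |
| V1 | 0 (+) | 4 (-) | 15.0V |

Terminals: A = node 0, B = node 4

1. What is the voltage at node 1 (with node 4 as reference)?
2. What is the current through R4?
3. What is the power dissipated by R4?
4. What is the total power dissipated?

Nodal analysis, taking node 4 as the 0 V reference.
Source V1 fixes V_0 = 15 V.
KCL at each unknown node (sum of currents leaving = 0; resistances in Ω):
  Node 1: (V_1 - 15)/1800 + (V_1 - 0)/3000 + (V_1 - V_2)/390 = 0
  Node 2: (V_2 - V_1)/390 + (V_2 - V_3)/3 = 0
  Node 3: (V_3 - V_2)/3 + (V_3 - 0)/1.6 = 0
Collecting terms (coefficients in siemens):
  0.003453·V_1 - 0.002564·V_2 = 0.008333
  0.3359·V_2 - 0.002564·V_1 - 0.3333·V_3 = 0
  0.9583·V_3 - 0.3333·V_2 = 0
Solving these 3 simultaneous equations (Gaussian elimination) gives:
  V_1 = 2.434 V, V_2 = 0.02838 V, V_3 = 0.009871 V
Part 1:
  Read off the nodal solution: V_1 = 2.434 V
Part 2:
  I_R4 = (V_2 - V_3)/R4 = (0.02838 - 0.009871)/3 = 0.006169 A
  Magnitude: I_R4 = 0.006169 A
Part 3:
  I_R4 = (V_2 - V_3)/R4 = (0.02838 - 0.009871)/3 = 0.006169 A
  P_R4 = I_R4² × R4 = (0.006169)² × 3 = 0.0001142 W
Part 4:
  Power in each resistor, P = (ΔV)²/R:
    P_R1 = (15 - 2.434)²/1800 = 0.08772 W
    P_R2 = (2.434 - 0)²/3000 = 0.001975 W
    P_R3 = (2.434 - 0.02838)²/390 = 0.01484 W
    P_R4 = (0.02838 - 0.009871)²/3 = 0.0001142 W
    P_R5 = (0.009871 - 0)²/1.6 = 0.0000609 W
  P_total = P_R1 + P_R2 + P_R3 + P_R4 + P_R5 = 0.1047 W

Final answers:
1. V_1 = 2.434 V
2. I_R4 = 0.006169 A
3. P_R4 = 0.0001142 W
4. P_total = 0.1047 W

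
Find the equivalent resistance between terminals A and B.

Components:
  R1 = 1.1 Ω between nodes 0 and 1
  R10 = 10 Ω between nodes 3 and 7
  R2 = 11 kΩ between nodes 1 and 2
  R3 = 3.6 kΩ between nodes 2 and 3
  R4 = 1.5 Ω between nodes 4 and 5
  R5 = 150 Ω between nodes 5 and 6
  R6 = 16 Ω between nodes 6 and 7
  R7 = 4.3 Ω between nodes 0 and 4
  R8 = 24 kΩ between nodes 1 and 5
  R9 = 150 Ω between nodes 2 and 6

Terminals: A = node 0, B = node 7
The network is not a plain series/parallel combination. Inject a 1 A test current into terminal A (node 0) and return it from terminal B (node 7); then R_eq = V_A / (1 A).
Nodal analysis, taking node 7 as the 0 V reference.
Current source I_test pushes 1 A into node 0 and draws it out of node 7.
KCL at each unknown node (sum of currents leaving = 0; resistances in Ω):
  Node 0: (V_0 - V_1)/1.1 + (V_0 - V_4)/4.3 - 1 = 0
  Node 1: (V_1 - V_0)/1.1 + (V_1 - V_2)/11000 + (V_1 - V_5)/24000 = 0
  Node 2: (V_2 - V_1)/11000 + (V_2 - V_3)/3600 + (V_2 - V_6)/150 = 0
  Node 3: (V_3 - V_2)/3600 + (V_3 - 0)/10 = 0
  Node 4: (V_4 - V_0)/4.3 + (V_4 - V_5)/1.5 = 0
  Node 5: (V_5 - V_1)/24000 + (V_5 - V_4)/1.5 + (V_5 - V_6)/150 = 0
  Node 6: (V_6 - V_2)/150 + (V_6 - V_5)/150 + (V_6 - 0)/16 = 0
Collecting terms (coefficients in siemens):
  1.142·V_0 - 0.9091·V_1 - 0.2326·V_4 = 1
  0.9092·V_1 - 0.9091·V_0 - 0.00009091·V_2 - 0.00004167·V_5 = 0
  0.007035·V_2 - 0.00009091·V_1 - 0.0002778·V_3 - 0.006667·V_6 = 0
  0.1003·V_3 - 0.0002778·V_2 = 0
  0.8992·V_4 - 0.2326·V_0 - 0.6667·V_5 = 0
  0.6734·V_5 - 0.00004167·V_1 - 0.6667·V_4 - 0.006667·V_6 = 0
  0.07583·V_6 - 0.006667·V_2 - 0.006667·V_5 = 0
Solving these 7 simultaneous equations (Gaussian elimination) gives:
  V_0 = 169.6 V, V_1 = 169.5 V, V_2 = 17.28 V, V_3 = 0.04787 V
  V_4 = 165.3 V, V_5 = 163.8 V, V_6 = 15.92 V
R_eq = V_0 / 1 A = 169.6 Ω

Final answer: 169.6 Ω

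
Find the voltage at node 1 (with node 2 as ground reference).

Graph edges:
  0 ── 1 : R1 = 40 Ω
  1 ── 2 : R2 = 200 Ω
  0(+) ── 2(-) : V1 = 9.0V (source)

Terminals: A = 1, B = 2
Nodal analysis, taking node 2 as the 0 V reference.
Source V1 fixes V_0 = 9 V.
KCL at each unknown node (sum of currents leaving = 0; resistances in Ω):
  Node 1: (V_1 - 9)/40 + (V_1 - 0)/200 = 0
Collecting terms: 0.03 × V_1 = 0.225  =>  V_1 = 7.5 V
The requested potential is V_1 = 7.5 V.

Final answer: V_1 = 7.5 V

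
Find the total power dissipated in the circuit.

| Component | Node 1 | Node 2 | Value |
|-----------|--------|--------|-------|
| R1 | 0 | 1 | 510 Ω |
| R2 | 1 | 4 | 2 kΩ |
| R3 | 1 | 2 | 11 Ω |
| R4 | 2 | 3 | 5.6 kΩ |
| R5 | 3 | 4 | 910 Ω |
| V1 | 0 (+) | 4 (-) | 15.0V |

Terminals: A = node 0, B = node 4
Nodal analysis, taking node 4 as the 0 V reference.
Source V1 fixes V_0 = 15 V.
KCL at each unknown node (sum of currents leaving = 0; resistances in Ω):
  Node 1: (V_1 - 15)/510 + (V_1 - 0)/2000 + (V_1 - V_2)/11 = 0
  Node 2: (V_2 - V_1)/11 + (V_2 - V_3)/5600 = 0
  Node 3: (V_3 - V_2)/5600 + (V_3 - 0)/910 = 0
Collecting terms (coefficients in siemens):
  0.09337·V_1 - 0.09091·V_2 = 0.02941
  0.09109·V_2 - 0.09091·V_1 - 0.0001786·V_3 = 0
  0.001277·V_3 - 0.0001786·V_2 = 0
Solving these 3 simultaneous equations (Gaussian elimination) gives:
  V_1 = 11.25 V, V_2 = 11.23 V, V_3 = 1.57 V
Power in each resistor, P = (ΔV)²/R:
  P_R1 = (15 - 11.25)²/510 = 0.02756 W
  P_R2 = (11.25 - 0)²/2000 = 0.06329 W
  P_R3 = (11.25 - 11.23)²/11 = 0.00003275 W
  P_R4 = (11.23 - 1.57)²/5600 = 0.01667 W
  P_R5 = (1.57 - 0)²/910 = 0.002709 W
P_total = P_R1 + P_R2 + P_R3 + P_R4 + P_R5 = 0.1103 W

Final answer: 0.1103 W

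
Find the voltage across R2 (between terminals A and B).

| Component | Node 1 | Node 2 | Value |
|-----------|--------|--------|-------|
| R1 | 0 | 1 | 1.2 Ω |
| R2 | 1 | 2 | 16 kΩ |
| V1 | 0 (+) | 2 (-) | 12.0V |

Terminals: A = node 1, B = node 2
R1 and R2 are in series across V1 (node 0 → node 1 → node 2), and the output A–B is taken across R2, so this is a voltage divider.
Series current: I = V1/(R1 + R2) = 12/(1.2 + 16000) = 12/16000 = 0.0007499 A
V_R2 = I × R2 = V1 × R2/(R1 + R2) = 12 × 16000/16000 = 12 V

Final answer: 12 V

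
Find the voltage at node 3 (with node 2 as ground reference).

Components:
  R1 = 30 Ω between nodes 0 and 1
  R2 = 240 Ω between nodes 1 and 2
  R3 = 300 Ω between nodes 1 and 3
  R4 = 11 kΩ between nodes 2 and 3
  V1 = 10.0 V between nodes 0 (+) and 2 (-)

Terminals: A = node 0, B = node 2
Nodal analysis, taking node 2 as the 0 V reference.
Source V1 fixes V_0 = 10 V.
KCL at each unknown node (sum of currents leaving = 0; resistances in Ω):
  Node 1: (V_1 - 10)/30 + (V_1 - 0)/240 + (V_1 - V_3)/300 = 0
  Node 3: (V_3 - V_1)/300 + (V_3 - 0)/11000 = 0
Collecting terms (coefficients in siemens):
  0.04083·V_1 - 0.003333·V_3 = 0.3333
  0.003424·V_3 - 0.003333·V_1 = 0
Determinant D = (0.04083)(0.003424) - (-0.003333)(-0.003333) = 0.0001287
V_1 = [(0.3333)(0.003424) - (-0.003333)(0)]/D = 8.868 V
V_3 = [(0.04083)(0) - (0.3333)(-0.003333)]/D = 8.633 V
The requested potential is V_3 = 8.633 V.

Final answer: V_3 = 8.633 V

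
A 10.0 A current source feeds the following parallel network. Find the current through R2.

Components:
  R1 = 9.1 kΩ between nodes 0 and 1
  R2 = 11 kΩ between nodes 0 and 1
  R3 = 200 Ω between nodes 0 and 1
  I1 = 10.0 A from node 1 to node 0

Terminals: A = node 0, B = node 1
All resistors sit directly between nodes 0 and 1, so they are in parallel and share one voltage V; the full source current 10 A splits among them.
1/R_par = 1/9100 + 1/11000 + 1/200 = 0.005201 S  =>  R_par = 192.3 Ω
V = I × R_par = 10 × 192.3 = 1923 V
I_R2 = V/R2 = 1923/11000 = 0.1748 A

Final answer: 0.1748 A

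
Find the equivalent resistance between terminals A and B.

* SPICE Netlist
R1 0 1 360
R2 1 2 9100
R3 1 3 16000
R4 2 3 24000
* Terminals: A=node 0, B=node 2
Reduce the network between node 0 (A) and node 2 (B) by series/parallel combination:
  Rs1 = R3 + R4 (series, joined only at node 3) = 16000 + 24000 = 40000 Ω
  Rp1 = R2 ‖ Rs1 (parallel, both between nodes 1 and 2) = 1/(1/9100 + 1/40000) = 7413 Ω
  Rs2 = R1 + Rp1 (series, joined only at node 1) = 360 + 7413 = 7773 Ω
R_eq = 7.773 kΩ

Final answer: 7.773 kΩ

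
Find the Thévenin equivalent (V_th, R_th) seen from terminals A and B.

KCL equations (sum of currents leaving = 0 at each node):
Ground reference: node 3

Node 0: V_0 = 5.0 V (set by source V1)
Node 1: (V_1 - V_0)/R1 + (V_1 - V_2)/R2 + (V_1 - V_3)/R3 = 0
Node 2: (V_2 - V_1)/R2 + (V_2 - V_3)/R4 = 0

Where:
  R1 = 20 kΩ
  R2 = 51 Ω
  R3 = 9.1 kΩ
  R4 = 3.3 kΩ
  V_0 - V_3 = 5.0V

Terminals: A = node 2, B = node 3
Step 1 — V_th is the open-circuit voltage V_A - V_B (nothing connected across the terminals).
Nodal analysis, taking node 3 as the 0 V reference.
Source V1 fixes V_0 = 5 V.
KCL at each unknown node (sum of currents leaving = 0; resistances in Ω):
  Node 1: (V_1 - 5)/20000 + (V_1 - V_2)/51 + (V_1 - 0)/9100 = 0
  Node 2: (V_2 - V_1)/51 + (V_2 - 0)/3300 = 0
Collecting terms (coefficients in siemens):
  0.01977·V_1 - 0.01961·V_2 = 0.00025
  0.01991·V_2 - 0.01961·V_1 = 0
Determinant D = (0.01977)(0.01991) - (-0.01961)(-0.01961) = 0.000009125
V_1 = [(0.00025)(0.01991) - (-0.01961)(0)]/D = 0.5455 V
V_2 = [(0.01977)(0) - (0.00025)(-0.01961)]/D = 0.5372 V
V_th = V_2 - V_3 = 0.5372 - 0 = 0.5372 V
Step 2 — R_th: zero the source — replace V1 by a short circuit (node 3 merges into node 0) — and find the resistance seen between A (node 2) and B (node 0).
Reduce the network between node 2 (A) and node 0 (B) by series/parallel combination:
  Rp1 = R1 ‖ R3 (parallel, both between nodes 0 and 1) = 1/(1/20000 + 1/9100) = 6254 Ω
  Rs1 = R2 + Rp1 (series, joined only at node 1) = 51 + 6254 = 6305 Ω
  Rp2 = R4 ‖ Rs1 (parallel, both between nodes 0 and 2) = 1/(1/3300 + 1/6305) = 2166 Ω
R_th = 2.166 kΩ

Final answer: V_th = 0.5372 V, R_th = 2.166 kΩ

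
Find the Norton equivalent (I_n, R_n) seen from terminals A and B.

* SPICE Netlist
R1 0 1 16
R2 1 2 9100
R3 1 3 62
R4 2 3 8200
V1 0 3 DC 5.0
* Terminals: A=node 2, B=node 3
Find the Thévenin equivalent first; then I_n = V_th/R_th and R_n = R_th.
Step 1 — V_th is the open-circuit voltage V_A - V_B (nothing connected across the terminals).
Nodal analysis, taking node 3 as the 0 V reference.
Source V1 fixes V_0 = 5 V.
KCL at each unknown node (sum of currents leaving = 0; resistances in Ω):
  Node 1: (V_1 - 5)/16 + (V_1 - V_2)/9100 + (V_1 - 0)/62 = 0
  Node 2: (V_2 - V_1)/9100 + (V_2 - 0)/8200 = 0
Collecting terms (coefficients in siemens):
  0.07874·V_1 - 0.0001099·V_2 = 0.3125
  0.0002318·V_2 - 0.0001099·V_1 = 0
Determinant D = (0.07874)(0.0002318) - (-0.0001099)(-0.0001099) = 0.00001824
V_1 = [(0.3125)(0.0002318) - (-0.0001099)(0)]/D = 3.971 V
V_2 = [(0.07874)(0) - (0.3125)(-0.0001099)]/D = 1.882 V
V_th = V_2 - V_3 = 1.882 - 0 = 1.882 V
Step 2 — R_th: zero the source — replace V1 by a short circuit (node 3 merges into node 0) — and find the resistance seen between A (node 2) and B (node 0).
Reduce the network between node 2 (A) and node 0 (B) by series/parallel combination:
  Rp1 = R1 ‖ R3 (parallel, both between nodes 0 and 1) = 1/(1/16 + 1/62) = 12.72 Ω
  Rs1 = R2 + Rp1 (series, joined only at node 1) = 9100 + 12.72 = 9113 Ω
  Rp2 = R4 ‖ Rs1 (parallel, both between nodes 0 and 2) = 1/(1/8200 + 1/9113) = 4316 Ω
R_th = 4.316 kΩ
I_n = V_th/R_th = 1.882/4316 = 0.0004361 A, and R_n = R_th = 4.316 kΩ

Final answer: I_n = 0.0004361 A, R_n = 4.316 kΩ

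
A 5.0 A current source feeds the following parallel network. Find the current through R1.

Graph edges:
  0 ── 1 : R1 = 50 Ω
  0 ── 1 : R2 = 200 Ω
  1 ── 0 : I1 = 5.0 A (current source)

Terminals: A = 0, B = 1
All resistors sit directly between nodes 0 and 1, so they are in parallel and share one voltage V; the full source current 5 A splits among them.
1/R_par = 1/50 + 1/200 = 0.025 S  =>  R_par = 40 Ω
V = I × R_par = 5 × 40 = 200 V
I_R1 = V/R1 = 200/50 = 4 A

Final answer: 4 A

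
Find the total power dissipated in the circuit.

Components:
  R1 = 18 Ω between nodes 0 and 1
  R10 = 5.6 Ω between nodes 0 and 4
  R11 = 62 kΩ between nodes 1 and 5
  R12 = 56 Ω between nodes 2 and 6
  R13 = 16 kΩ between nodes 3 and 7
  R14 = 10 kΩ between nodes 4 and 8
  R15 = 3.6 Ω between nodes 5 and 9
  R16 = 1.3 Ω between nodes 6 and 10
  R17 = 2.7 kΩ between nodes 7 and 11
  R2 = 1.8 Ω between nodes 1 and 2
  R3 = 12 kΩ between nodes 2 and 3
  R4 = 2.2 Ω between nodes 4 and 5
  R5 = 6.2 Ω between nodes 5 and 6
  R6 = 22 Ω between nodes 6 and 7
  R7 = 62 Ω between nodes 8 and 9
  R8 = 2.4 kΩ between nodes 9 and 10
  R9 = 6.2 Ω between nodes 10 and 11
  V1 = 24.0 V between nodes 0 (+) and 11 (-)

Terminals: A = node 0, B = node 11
Nodal analysis, taking node 11 as the 0 V reference.
Source V1 fixes V_0 = 24 V.
KCL at each unknown node (sum of currents leaving = 0; resistances in Ω):
  Node 1: (V_1 - 24)/18 + (V_1 - V_2)/1.8 + (V_1 - V_5)/62000 = 0
  Node 2: (V_2 - V_1)/1.8 + (V_2 - V_3)/12000 + (V_2 - V_6)/56 = 0
  Node 3: (V_3 - V_2)/12000 + (V_3 - V_7)/16000 = 0
  Node 4: (V_4 - V_5)/2.2 + (V_4 - 24)/5.6 + (V_4 - V_8)/10000 = 0
  Node 5: (V_5 - V_4)/2.2 + (V_5 - V_6)/6.2 + (V_5 - V_1)/62000 + (V_5 - V_9)/3.6 = 0
  Node 6: (V_6 - V_5)/6.2 + (V_6 - V_7)/22 + (V_6 - V_2)/56 + (V_6 - V_10)/1.3 = 0
  Node 7: (V_7 - V_6)/22 + (V_7 - V_3)/16000 + (V_7 - 0)/2700 = 0
  Node 8: (V_8 - V_9)/62 + (V_8 - V_4)/10000 = 0
  Node 9: (V_9 - V_8)/62 + (V_9 - V_10)/2400 + (V_9 - V_5)/3.6 = 0
  Node 10: (V_10 - V_9)/2400 + (V_10 - 0)/6.2 + (V_10 - V_6)/1.3 = 0
Collecting terms (coefficients in siemens):
  0.6111·V_1 - 0.5556·V_2 - 0.00001613·V_5 = 1.333
  0.5735·V_2 - 0.5556·V_1 - 0.00008333·V_3 - 0.01786·V_6 = 0
  0.0001458·V_3 - 0.00008333·V_2 - 0.0000625·V_7 = 0
  0.6332·V_4 - 0.4545·V_5 - 0.0001·V_8 = 4.286
  0.8936·V_5 - 0.00001613·V_1 - 0.4545·V_4 - 0.1613·V_6 - 0.2778·V_9 = 0
  0.9938·V_6 - 0.01786·V_2 - 0.1613·V_5 - 0.04545·V_7 - 0.7692·V_10 = 0
  0.04589·V_7 - 0.0000625·V_3 - 0.04545·V_6 = 0
  0.01623·V_8 - 0.0001·V_4 - 0.01613·V_9 = 0
  0.2943·V_9 - 0.2778·V_5 - 0.01613·V_8 - 0.0004167·V_10 = 0
  0.9309·V_10 - 0.7692·V_6 - 0.0004167·V_9 = 0
Solving these 10 simultaneous equations (Gaussian elimination) gives:
  V_1 = 20.5 V, V_2 = 20.16 V, V_3 = 15.48 V, V_4 = 18.11 V
  V_5 = 15.8 V, V_6 = 9.308 V, V_7 = 9.241 V, V_8 = 15.81 V
  V_9 = 15.79 V, V_10 = 7.698 V
Power in each resistor, P = (ΔV)²/R:
  P_R1 = (24 - 20.5)²/18 = 0.6786 W
  P_R2 = (20.5 - 20.16)²/1.8 = 0.06781 W
  P_R3 = (20.16 - 15.48)²/12000 = 0.001823 W
  P_R4 = (18.11 - 15.8)²/2.2 = 2.429 W
  P_R5 = (15.8 - 9.308)²/6.2 = 6.805 W
  P_R6 = (9.308 - 9.241)²/22 = 0.0002024 W
  P_R7 = (15.81 - 15.79)²/62 = 0.000003304 W
  P_R8 = (15.79 - 7.698)²/2400 = 0.0273 W
  P_R9 = (7.698 - 0)²/6.2 = 9.559 W
  P_R10 = (24 - 18.11)²/5.6 = 6.185 W
  P_R11 = (20.5 - 15.8)²/62000 = 0.0003565 W
  P_R12 = (20.16 - 9.308)²/56 = 2.101 W
  P_R13 = (15.48 - 9.241)²/16000 = 0.002431 W
  P_R14 = (18.11 - 15.81)²/10000 = 0.0005329 W
  P_R15 = (15.8 - 15.79)²/3.6 = 0.00003553 W
  P_R16 = (9.308 - 7.698)²/1.3 = 1.993 W
  P_R17 = (9.241 - 0)²/2700 = 0.03163 W
P_total = P_R1 + P_R2 + P_R3 + P_R4 + P_R5 + P_R6 + P_R7 + P_R8 + P_R9 + P_R10 + P_R11 + P_R12 + P_R13 + P_R14 + P_R15 + P_R16 + P_R17 = 29.88 W

Final answer: 29.88 W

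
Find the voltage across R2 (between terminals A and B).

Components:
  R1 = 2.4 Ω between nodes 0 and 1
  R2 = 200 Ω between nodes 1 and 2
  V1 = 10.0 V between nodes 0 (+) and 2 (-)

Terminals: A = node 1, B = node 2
R1 and R2 are in series across V1 (node 0 → node 1 → node 2), and the output A–B is taken across R2, so this is a voltage divider.
Series current: I = V1/(R1 + R2) = 10/(2.4 + 200) = 10/202.4 = 0.04941 A
V_R2 = I × R2 = V1 × R2/(R1 + R2) = 10 × 200/202.4 = 9.881 V

Final answer: 9.881 V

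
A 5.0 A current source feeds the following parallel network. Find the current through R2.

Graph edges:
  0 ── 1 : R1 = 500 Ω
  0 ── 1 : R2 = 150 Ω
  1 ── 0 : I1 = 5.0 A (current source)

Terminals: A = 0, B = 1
All resistors sit directly between nodes 0 and 1, so they are in parallel and share one voltage V; the full source current 5 A splits among them.
1/R_par = 1/500 + 1/150 = 0.008667 S  =>  R_par = 115.4 Ω
V = I × R_par = 5 × 115.4 = 576.9 V
I_R2 = V/R2 = 576.9/150 = 3.846 A

Final answer: 3.846 A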